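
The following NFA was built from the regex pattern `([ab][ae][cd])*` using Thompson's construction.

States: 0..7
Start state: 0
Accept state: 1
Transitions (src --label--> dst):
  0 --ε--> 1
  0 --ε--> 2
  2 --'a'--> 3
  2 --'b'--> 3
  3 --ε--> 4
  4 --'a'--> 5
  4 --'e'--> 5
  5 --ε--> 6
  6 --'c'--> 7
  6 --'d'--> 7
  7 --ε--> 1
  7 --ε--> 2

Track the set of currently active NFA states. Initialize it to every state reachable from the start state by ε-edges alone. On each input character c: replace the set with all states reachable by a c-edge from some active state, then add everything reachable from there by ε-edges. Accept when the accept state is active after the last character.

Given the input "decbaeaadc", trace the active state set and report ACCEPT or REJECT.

start: ε-closure({0}) = {0,1,2}
'd' @ 1: {}  — dead — no transitions
rest 'ecbaeaadc' ignored (set empty)
end set {} — state 1 not in

Answer: REJECT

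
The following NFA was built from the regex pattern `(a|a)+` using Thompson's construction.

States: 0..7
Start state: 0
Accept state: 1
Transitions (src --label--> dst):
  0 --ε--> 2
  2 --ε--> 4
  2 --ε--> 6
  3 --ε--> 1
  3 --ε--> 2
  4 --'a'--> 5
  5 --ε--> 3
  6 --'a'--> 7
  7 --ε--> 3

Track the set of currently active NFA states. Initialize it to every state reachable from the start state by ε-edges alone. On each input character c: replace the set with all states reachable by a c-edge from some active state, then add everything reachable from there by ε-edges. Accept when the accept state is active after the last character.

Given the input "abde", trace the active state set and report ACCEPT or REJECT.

Answer: REJECT

Trace:
start: ε-closure({0}) = {0,2,4,6}
'a' @ 1: {1,2,3,4,5,6,7}  ✓accept
'b' @ 2: {}  — dead — no transitions
rest 'de' ignored (set empty)
after full input: {}  (accept=1 not in)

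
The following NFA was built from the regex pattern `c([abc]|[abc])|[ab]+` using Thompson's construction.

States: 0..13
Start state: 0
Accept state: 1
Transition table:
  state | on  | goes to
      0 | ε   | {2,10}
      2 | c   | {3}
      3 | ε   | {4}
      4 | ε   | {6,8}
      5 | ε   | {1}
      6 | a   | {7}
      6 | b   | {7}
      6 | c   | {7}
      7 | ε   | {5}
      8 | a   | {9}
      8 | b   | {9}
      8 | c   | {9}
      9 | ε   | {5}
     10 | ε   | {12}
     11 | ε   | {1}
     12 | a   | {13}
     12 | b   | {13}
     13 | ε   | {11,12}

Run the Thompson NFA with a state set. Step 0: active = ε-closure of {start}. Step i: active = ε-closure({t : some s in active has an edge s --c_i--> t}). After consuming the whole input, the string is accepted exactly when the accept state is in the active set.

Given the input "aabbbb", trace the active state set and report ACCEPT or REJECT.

Answer: ACCEPT

Derivation:
S₀ = ε-closure({0}) = {0,2,10,12}
'a' @ 1: {1,11,12,13}  [accepting]
'a' @ 2: {1,11,12,13}  [accepting]
'b' @ 3: {1,11,12,13}  [accepting]
'b' @ 4: {1,11,12,13}  [accepting]
'b' @ 5: {1,11,12,13}  [accepting]
'b' @ 6: {1,11,12,13}  [accepting]
end set {1,11,12,13} — state 1 in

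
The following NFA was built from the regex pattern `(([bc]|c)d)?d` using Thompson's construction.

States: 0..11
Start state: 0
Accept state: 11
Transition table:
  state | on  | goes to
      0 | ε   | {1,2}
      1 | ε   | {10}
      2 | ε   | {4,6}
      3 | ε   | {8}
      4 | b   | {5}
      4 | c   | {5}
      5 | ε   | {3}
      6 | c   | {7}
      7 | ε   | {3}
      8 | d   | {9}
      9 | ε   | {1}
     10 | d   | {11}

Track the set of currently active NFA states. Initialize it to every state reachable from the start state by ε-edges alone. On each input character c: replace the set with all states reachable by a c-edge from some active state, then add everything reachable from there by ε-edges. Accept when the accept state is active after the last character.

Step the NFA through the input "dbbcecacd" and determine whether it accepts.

Answer: REJECT

Steps:
S₀ = ε-closure({0}) = {0,1,2,4,6,10}
'd' @ 1: {11}  (accept∈set)
'b' @ 2: {}  — no active states
rest 'bcecacd' ignored (set empty)
final: {}; accept 11 not in set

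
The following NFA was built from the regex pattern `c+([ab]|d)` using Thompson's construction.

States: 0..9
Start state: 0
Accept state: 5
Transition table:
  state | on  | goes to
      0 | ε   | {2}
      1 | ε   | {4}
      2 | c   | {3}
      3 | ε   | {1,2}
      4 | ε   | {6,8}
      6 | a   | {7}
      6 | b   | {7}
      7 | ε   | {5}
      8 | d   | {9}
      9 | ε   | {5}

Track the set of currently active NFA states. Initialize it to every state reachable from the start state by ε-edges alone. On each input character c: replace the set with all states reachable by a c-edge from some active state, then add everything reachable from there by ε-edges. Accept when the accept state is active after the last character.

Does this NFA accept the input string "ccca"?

Answer: ACCEPT

Derivation:
initial (ε-close {0}): {0,2}
'c' @ 1: {1,2,3,4,6,8}
'c' @ 2: {1,2,3,4,6,8}
'c' @ 3: {1,2,3,4,6,8}
'a' @ 4: {5,7}  ✓accept
final: {5,7}; accept 5 in set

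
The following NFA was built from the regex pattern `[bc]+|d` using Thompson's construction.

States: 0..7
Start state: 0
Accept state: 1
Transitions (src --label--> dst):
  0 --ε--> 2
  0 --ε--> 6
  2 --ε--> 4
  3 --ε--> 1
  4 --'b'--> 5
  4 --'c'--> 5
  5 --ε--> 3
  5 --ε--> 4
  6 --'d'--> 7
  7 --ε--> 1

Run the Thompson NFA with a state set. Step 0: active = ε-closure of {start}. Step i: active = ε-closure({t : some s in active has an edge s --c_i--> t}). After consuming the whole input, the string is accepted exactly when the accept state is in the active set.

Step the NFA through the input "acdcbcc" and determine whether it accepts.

initial (ε-close {0}): {0,2,4,6}
'a' @ 1: {}  — state set empty
rest 'cdcbcc' ignored (set empty)
end set {} — state 1 not in

Answer: REJECT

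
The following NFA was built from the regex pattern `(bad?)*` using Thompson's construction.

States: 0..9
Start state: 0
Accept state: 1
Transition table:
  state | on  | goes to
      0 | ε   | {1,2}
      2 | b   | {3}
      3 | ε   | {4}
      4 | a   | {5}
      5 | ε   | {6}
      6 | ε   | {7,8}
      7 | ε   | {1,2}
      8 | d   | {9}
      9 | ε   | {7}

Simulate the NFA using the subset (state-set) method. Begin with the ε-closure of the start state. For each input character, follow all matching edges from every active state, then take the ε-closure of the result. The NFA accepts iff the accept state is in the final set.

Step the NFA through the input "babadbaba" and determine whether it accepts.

Answer: ACCEPT

Derivation:
S₀ = ε-closure({0}) = {0,1,2}
'b' @ 1: {3,4}
'a' @ 2: {1,2,5,6,7,8}  ✓accept
'b' @ 3: {3,4}
'a' @ 4: {1,2,5,6,7,8}  ✓accept
'd' @ 5: {1,2,7,9}  ✓accept
'b' @ 6: {3,4}
'a' @ 7: {1,2,5,6,7,8}  ✓accept
'b' @ 8: {3,4}
'a' @ 9: {1,2,5,6,7,8}  ✓accept
final: {1,2,5,6,7,8}; accept 1 in set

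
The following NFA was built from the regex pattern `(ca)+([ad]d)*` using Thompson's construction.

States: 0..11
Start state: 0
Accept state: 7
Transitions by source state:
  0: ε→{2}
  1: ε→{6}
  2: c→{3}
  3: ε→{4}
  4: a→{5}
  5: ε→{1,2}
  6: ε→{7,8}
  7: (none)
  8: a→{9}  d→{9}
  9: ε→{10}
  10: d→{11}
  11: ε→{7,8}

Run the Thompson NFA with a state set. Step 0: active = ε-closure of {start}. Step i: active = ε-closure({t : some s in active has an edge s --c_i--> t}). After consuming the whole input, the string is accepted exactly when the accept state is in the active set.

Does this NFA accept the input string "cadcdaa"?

Answer: REJECT

Trace:
S₀ = ε-closure({0}) = {0,2}
'c' @ 1: {3,4}
'a' @ 2: {1,2,5,6,7,8}  ✓accept
'd' @ 3: {9,10}
'c' @ 4: {}  — dead — no transitions
rest 'daa' ignored (set empty)
end set {} — state 7 not in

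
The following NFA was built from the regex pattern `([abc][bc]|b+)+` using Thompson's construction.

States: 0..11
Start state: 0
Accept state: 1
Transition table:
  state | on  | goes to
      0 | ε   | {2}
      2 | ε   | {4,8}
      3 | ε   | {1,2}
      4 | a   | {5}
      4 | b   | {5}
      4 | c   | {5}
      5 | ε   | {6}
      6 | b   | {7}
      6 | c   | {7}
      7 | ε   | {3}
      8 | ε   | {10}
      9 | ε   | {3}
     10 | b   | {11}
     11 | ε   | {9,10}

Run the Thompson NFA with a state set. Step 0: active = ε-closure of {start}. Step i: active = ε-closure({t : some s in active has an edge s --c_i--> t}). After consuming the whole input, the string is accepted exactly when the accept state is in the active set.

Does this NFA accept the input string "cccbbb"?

initial (ε-close {0}): {0,2,4,8,10}
'c' @ 1: {5,6}
'c' @ 2: {1,2,3,4,7,8,10}  [accepting]
'c' @ 3: {5,6}
'b' @ 4: {1,2,3,4,7,8,10}  [accepting]
'b' @ 5: {1,2,3,4,5,6,8,9,10,11}  [accepting]
'b' @ 6: {1,2,3,4,5,6,7,8,9,10,11}  [accepting]
end set {1,2,3,4,5,6,7,8,9,10,11} — state 1 in

Answer: ACCEPT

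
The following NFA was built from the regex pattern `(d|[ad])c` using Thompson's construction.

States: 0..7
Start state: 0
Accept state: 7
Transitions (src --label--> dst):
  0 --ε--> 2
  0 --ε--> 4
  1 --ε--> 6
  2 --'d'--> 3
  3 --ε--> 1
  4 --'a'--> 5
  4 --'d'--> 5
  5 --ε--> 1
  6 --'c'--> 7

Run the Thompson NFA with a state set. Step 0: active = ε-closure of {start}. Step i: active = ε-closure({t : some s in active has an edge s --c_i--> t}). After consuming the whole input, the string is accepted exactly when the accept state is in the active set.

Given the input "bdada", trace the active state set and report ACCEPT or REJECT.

Answer: REJECT

Trace:
start: ε-closure({0}) = {0,2,4}
'b' @ 1: {}  — no active states
rest 'dada' ignored (set empty)
after full input: {}  (accept=7 not in)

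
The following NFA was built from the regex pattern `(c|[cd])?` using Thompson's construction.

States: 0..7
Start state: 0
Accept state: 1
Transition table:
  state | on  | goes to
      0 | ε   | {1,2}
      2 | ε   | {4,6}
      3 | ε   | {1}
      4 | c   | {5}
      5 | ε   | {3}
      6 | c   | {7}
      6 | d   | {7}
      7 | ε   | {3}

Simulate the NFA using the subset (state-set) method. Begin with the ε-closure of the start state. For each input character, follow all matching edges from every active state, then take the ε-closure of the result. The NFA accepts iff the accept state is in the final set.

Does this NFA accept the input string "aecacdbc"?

Answer: REJECT

Derivation:
initial (ε-close {0}): {0,1,2,4,6}
'a' @ 1: {}  — dead — no transitions
rest 'ecacdbc' ignored (set empty)
after full input: {}  (accept=1 not in)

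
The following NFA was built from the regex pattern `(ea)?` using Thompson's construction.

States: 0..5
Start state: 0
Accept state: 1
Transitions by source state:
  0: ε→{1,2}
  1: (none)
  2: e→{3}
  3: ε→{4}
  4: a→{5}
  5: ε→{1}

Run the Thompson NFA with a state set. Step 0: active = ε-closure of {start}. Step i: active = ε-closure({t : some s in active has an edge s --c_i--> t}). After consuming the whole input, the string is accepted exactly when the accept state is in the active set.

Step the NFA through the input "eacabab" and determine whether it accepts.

start: ε-closure({0}) = {0,1,2}
'e' @ 1: {3,4}
'a' @ 2: {1,5}  [accepting]
'c' @ 3: {}  — no active states
rest 'abab' ignored (set empty)
end set {} — state 1 not in

Answer: REJECT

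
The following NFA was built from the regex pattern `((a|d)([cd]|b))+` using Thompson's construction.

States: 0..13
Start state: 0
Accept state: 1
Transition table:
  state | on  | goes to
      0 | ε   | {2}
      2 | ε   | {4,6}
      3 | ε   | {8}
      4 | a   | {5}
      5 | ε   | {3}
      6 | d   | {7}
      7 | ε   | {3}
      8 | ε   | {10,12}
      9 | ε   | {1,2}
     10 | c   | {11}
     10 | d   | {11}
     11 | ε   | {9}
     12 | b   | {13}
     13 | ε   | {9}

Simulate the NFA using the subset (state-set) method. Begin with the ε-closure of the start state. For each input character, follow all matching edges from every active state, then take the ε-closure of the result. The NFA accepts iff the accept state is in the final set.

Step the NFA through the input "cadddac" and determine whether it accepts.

Answer: REJECT

Trace:
initial (ε-close {0}): {0,2,4,6}
'c' @ 1: {}  — dead — no transitions
rest 'adddac' ignored (set empty)
final: {}; accept 1 not in set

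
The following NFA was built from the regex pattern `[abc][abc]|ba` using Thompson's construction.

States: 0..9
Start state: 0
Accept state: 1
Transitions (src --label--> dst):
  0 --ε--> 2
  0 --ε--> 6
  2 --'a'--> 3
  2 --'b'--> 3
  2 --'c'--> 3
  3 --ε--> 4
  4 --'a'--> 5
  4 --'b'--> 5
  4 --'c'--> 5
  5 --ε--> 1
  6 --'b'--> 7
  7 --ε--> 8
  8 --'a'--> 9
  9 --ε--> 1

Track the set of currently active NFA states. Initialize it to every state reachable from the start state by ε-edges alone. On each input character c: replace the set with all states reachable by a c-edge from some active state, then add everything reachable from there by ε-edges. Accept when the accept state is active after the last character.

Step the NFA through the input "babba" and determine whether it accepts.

initial (ε-close {0}): {0,2,6}
'b' @ 1: {3,4,7,8}
'a' @ 2: {1,5,9}  (accept∈set)
'b' @ 3: {}  — dead — no transitions
rest 'ba' ignored (set empty)
end set {} — state 1 not in

Answer: REJECT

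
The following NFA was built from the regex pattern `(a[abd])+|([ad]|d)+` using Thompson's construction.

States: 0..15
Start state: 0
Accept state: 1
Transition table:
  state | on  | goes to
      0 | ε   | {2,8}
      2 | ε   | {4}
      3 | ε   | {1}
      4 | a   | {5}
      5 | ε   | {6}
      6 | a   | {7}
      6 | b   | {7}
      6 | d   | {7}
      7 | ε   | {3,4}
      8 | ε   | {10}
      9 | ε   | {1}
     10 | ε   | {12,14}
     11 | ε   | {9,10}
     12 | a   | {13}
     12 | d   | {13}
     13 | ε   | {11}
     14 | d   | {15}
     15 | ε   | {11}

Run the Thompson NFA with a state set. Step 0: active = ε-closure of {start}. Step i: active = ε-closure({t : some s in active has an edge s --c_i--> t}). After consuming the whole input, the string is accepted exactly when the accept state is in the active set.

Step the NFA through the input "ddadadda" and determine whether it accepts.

S₀ = ε-closure({0}) = {0,2,4,8,10,12,14}
'd' @ 1: {1,9,10,11,12,13,14,15}  (accept∈set)
'd' @ 2: {1,9,10,11,12,13,14,15}  (accept∈set)
'a' @ 3: {1,9,10,11,12,13,14}  (accept∈set)
'd' @ 4: {1,9,10,11,12,13,14,15}  (accept∈set)
'a' @ 5: {1,9,10,11,12,13,14}  (accept∈set)
'd' @ 6: {1,9,10,11,12,13,14,15}  (accept∈set)
'd' @ 7: {1,9,10,11,12,13,14,15}  (accept∈set)
'a' @ 8: {1,9,10,11,12,13,14}  (accept∈set)
after full input: {1,9,10,11,12,13,14}  (accept=1 in)

Answer: ACCEPT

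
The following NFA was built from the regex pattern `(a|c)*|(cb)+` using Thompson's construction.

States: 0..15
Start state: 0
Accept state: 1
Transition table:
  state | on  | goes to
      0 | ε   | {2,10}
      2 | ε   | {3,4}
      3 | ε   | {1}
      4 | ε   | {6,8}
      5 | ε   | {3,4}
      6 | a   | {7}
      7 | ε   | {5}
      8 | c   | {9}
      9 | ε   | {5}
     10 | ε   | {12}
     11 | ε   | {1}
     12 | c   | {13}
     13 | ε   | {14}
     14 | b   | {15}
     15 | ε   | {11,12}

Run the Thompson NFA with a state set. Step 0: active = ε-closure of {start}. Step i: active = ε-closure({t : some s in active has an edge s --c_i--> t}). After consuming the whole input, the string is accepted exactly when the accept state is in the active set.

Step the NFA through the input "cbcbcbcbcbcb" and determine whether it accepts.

start: ε-closure({0}) = {0,1,2,3,4,6,8,10,12}
'c' @ 1: {1,3,4,5,6,8,9,13,14}  [accepting]
'b' @ 2: {1,11,12,15}  [accepting]
'c' @ 3: {13,14}
'b' @ 4: {1,11,12,15}  [accepting]
'c' @ 5: {13,14}
'b' @ 6: {1,11,12,15}  [accepting]
'c' @ 7: {13,14}
'b' @ 8: {1,11,12,15}  [accepting]
'c' @ 9: {13,14}
'b' @ 10: {1,11,12,15}  [accepting]
'c' @ 11: {13,14}
'b' @ 12: {1,11,12,15}  [accepting]
end set {1,11,12,15} — state 1 in

Answer: ACCEPT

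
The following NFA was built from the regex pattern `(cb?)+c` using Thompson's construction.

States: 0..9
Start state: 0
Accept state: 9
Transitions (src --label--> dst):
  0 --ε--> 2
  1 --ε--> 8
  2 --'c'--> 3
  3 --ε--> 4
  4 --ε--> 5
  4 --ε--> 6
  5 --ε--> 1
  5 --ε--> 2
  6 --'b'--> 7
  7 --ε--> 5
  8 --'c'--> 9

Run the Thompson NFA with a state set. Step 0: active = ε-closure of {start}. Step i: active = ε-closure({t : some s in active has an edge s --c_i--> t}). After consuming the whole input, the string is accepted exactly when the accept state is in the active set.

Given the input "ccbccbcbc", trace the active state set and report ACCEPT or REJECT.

S₀ = ε-closure({0}) = {0,2}
'c' @ 1: {1,2,3,4,5,6,8}
'c' @ 2: {1,2,3,4,5,6,8,9}  ✓accept
'b' @ 3: {1,2,5,7,8}
'c' @ 4: {1,2,3,4,5,6,8,9}  ✓accept
'c' @ 5: {1,2,3,4,5,6,8,9}  ✓accept
'b' @ 6: {1,2,5,7,8}
'c' @ 7: {1,2,3,4,5,6,8,9}  ✓accept
'b' @ 8: {1,2,5,7,8}
'c' @ 9: {1,2,3,4,5,6,8,9}  ✓accept
final: {1,2,3,4,5,6,8,9}; accept 9 in set

Answer: ACCEPT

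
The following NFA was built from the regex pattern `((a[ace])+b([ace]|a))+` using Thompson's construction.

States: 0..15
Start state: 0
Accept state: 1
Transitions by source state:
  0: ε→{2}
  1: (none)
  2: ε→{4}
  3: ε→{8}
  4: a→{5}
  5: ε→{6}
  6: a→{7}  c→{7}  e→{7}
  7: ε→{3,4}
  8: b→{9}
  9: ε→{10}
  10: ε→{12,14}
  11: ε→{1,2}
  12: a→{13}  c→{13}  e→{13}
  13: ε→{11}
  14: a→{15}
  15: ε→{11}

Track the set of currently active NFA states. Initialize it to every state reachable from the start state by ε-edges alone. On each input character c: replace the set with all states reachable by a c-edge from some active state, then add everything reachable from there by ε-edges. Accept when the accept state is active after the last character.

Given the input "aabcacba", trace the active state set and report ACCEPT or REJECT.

Answer: ACCEPT

Trace:
S₀ = ε-closure({0}) = {0,2,4}
'a' @ 1: {5,6}
'a' @ 2: {3,4,7,8}
'b' @ 3: {9,10,12,14}
'c' @ 4: {1,2,4,11,13}  [accepting]
'a' @ 5: {5,6}
'c' @ 6: {3,4,7,8}
'b' @ 7: {9,10,12,14}
'a' @ 8: {1,2,4,11,13,15}  [accepting]
end set {1,2,4,11,13,15} — state 1 in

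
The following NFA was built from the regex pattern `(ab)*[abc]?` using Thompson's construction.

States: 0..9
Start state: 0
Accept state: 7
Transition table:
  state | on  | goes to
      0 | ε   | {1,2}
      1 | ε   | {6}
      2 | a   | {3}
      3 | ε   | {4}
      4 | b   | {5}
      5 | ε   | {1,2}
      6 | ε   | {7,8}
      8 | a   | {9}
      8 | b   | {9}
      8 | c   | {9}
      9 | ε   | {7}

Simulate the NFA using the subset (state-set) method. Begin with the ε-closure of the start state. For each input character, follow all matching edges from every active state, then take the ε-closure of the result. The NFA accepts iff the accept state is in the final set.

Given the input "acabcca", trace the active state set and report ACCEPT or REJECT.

Answer: REJECT

Derivation:
S₀ = ε-closure({0}) = {0,1,2,6,7,8}
'a' @ 1: {3,4,7,9}  [accepting]
'c' @ 2: {}  — no active states
rest 'abcca' ignored (set empty)
final: {}; accept 7 not in set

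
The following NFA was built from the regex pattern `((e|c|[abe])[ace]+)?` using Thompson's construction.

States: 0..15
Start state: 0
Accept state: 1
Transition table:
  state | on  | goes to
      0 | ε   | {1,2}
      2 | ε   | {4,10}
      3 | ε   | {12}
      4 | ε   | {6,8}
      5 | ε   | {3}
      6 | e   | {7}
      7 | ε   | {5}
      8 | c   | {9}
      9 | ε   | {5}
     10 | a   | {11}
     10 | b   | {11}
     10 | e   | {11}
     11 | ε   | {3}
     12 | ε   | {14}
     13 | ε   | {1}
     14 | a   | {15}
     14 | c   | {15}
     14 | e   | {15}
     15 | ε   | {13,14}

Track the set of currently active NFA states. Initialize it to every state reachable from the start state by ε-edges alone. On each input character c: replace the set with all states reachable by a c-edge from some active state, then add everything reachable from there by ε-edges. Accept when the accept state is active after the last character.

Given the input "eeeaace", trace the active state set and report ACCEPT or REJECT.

Answer: ACCEPT

Derivation:
initial (ε-close {0}): {0,1,2,4,6,8,10}
'e' @ 1: {3,5,7,11,12,14}
'e' @ 2: {1,13,14,15}  ✓accept
'e' @ 3: {1,13,14,15}  ✓accept
'a' @ 4: {1,13,14,15}  ✓accept
'a' @ 5: {1,13,14,15}  ✓accept
'c' @ 6: {1,13,14,15}  ✓accept
'e' @ 7: {1,13,14,15}  ✓accept
final: {1,13,14,15}; accept 1 in set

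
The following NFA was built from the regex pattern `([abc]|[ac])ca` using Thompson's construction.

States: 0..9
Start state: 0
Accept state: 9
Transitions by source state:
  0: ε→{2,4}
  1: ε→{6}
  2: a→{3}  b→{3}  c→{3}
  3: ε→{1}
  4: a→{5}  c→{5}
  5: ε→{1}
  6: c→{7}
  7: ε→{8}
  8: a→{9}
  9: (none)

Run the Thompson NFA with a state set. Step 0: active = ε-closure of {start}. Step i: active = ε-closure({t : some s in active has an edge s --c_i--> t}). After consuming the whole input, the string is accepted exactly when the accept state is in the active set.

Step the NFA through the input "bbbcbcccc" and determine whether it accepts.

Answer: REJECT

Trace:
start: ε-closure({0}) = {0,2,4}
'b' @ 1: {1,3,6}
'b' @ 2: {}  — dead — no transitions
rest 'bcbcccc' ignored (set empty)
after full input: {}  (accept=9 not in)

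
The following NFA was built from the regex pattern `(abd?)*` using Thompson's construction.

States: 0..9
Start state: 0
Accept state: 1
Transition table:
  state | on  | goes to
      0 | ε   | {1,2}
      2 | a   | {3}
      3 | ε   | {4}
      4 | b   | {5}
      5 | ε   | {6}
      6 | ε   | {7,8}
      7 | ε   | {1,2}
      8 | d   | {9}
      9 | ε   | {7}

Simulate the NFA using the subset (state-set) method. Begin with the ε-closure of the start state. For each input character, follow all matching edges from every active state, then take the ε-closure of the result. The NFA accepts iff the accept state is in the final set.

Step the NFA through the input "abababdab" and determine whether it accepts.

initial (ε-close {0}): {0,1,2}
'a' @ 1: {3,4}
'b' @ 2: {1,2,5,6,7,8}  [accepting]
'a' @ 3: {3,4}
'b' @ 4: {1,2,5,6,7,8}  [accepting]
'a' @ 5: {3,4}
'b' @ 6: {1,2,5,6,7,8}  [accepting]
'd' @ 7: {1,2,7,9}  [accepting]
'a' @ 8: {3,4}
'b' @ 9: {1,2,5,6,7,8}  [accepting]
end set {1,2,5,6,7,8} — state 1 in

Answer: ACCEPT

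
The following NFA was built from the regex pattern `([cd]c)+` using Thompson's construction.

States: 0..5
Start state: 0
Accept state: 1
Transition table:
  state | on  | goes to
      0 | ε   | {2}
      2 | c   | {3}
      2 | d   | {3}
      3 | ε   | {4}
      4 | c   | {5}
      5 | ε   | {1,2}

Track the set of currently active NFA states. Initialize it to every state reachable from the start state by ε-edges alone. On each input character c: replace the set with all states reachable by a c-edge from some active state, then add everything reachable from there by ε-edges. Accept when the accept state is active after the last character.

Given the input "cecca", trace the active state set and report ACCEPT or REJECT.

start: ε-closure({0}) = {0,2}
'c' @ 1: {3,4}
'e' @ 2: {}  — no active states
rest 'cca' ignored (set empty)
end set {} — state 1 not in

Answer: REJECT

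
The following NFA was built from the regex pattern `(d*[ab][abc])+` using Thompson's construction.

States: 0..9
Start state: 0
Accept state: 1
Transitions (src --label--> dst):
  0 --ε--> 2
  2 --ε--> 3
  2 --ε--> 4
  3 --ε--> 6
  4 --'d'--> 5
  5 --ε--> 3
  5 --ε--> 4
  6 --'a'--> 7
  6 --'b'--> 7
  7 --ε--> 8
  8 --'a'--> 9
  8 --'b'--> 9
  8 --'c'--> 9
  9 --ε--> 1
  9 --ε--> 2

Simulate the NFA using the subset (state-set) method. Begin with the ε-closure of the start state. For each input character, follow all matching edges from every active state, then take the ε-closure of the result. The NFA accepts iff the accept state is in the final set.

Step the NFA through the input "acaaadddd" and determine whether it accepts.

Answer: REJECT

Derivation:
initial (ε-close {0}): {0,2,3,4,6}
'a' @ 1: {7,8}
'c' @ 2: {1,2,3,4,6,9}  [accepting]
'a' @ 3: {7,8}
'a' @ 4: {1,2,3,4,6,9}  [accepting]
'a' @ 5: {7,8}
'd' @ 6: {}  — state set empty
rest 'ddd' ignored (set empty)
end set {} — state 1 not in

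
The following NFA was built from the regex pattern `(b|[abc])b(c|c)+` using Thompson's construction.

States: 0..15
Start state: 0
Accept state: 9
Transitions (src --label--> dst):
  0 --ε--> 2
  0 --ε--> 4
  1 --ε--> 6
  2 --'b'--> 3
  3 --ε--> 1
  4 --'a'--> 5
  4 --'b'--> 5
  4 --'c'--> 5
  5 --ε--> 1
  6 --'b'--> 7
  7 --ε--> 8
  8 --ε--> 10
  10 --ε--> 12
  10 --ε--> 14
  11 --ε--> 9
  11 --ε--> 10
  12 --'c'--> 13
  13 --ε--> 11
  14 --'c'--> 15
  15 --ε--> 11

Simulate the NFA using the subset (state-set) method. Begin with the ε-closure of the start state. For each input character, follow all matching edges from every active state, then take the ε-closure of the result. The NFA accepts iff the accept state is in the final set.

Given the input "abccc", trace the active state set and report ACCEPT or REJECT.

Answer: ACCEPT

Steps:
initial (ε-close {0}): {0,2,4}
'a' @ 1: {1,5,6}
'b' @ 2: {7,8,10,12,14}
'c' @ 3: {9,10,11,12,13,14,15}  ✓accept
'c' @ 4: {9,10,11,12,13,14,15}  ✓accept
'c' @ 5: {9,10,11,12,13,14,15}  ✓accept
final: {9,10,11,12,13,14,15}; accept 9 in set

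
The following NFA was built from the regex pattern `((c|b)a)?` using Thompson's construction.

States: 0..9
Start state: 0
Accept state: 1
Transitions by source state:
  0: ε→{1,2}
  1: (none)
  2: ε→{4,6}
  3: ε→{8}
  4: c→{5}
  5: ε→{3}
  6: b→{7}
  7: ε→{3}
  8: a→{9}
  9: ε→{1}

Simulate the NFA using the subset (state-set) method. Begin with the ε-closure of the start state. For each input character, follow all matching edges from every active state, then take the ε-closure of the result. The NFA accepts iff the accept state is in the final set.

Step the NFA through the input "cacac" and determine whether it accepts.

S₀ = ε-closure({0}) = {0,1,2,4,6}
'c' @ 1: {3,5,8}
'a' @ 2: {1,9}  (accept∈set)
'c' @ 3: {}  — no active states
rest 'ac' ignored (set empty)
after full input: {}  (accept=1 not in)

Answer: REJECT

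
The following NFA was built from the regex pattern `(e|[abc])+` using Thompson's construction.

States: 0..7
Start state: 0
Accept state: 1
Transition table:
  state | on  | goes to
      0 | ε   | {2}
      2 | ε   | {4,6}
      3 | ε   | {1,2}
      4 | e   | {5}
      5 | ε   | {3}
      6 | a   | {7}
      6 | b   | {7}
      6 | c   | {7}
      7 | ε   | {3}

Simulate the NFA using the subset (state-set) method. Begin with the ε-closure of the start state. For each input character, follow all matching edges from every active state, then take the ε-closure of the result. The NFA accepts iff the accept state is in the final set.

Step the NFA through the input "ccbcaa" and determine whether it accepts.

S₀ = ε-closure({0}) = {0,2,4,6}
'c' @ 1: {1,2,3,4,6,7}  ✓accept
'c' @ 2: {1,2,3,4,6,7}  ✓accept
'b' @ 3: {1,2,3,4,6,7}  ✓accept
'c' @ 4: {1,2,3,4,6,7}  ✓accept
'a' @ 5: {1,2,3,4,6,7}  ✓accept
'a' @ 6: {1,2,3,4,6,7}  ✓accept
end set {1,2,3,4,6,7} — state 1 in

Answer: ACCEPT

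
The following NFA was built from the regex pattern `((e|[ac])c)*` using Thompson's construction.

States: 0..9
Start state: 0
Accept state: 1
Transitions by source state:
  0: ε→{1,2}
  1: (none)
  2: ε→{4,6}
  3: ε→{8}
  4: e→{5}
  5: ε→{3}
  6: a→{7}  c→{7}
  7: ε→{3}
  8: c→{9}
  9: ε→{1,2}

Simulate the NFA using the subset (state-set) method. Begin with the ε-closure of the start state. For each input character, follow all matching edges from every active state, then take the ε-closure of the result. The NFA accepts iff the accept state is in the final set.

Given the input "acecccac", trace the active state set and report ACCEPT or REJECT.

Answer: ACCEPT

Derivation:
S₀ = ε-closure({0}) = {0,1,2,4,6}
'a' @ 1: {3,7,8}
'c' @ 2: {1,2,4,6,9}  (accept∈set)
'e' @ 3: {3,5,8}
'c' @ 4: {1,2,4,6,9}  (accept∈set)
'c' @ 5: {3,7,8}
'c' @ 6: {1,2,4,6,9}  (accept∈set)
'a' @ 7: {3,7,8}
'c' @ 8: {1,2,4,6,9}  (accept∈set)
end set {1,2,4,6,9} — state 1 in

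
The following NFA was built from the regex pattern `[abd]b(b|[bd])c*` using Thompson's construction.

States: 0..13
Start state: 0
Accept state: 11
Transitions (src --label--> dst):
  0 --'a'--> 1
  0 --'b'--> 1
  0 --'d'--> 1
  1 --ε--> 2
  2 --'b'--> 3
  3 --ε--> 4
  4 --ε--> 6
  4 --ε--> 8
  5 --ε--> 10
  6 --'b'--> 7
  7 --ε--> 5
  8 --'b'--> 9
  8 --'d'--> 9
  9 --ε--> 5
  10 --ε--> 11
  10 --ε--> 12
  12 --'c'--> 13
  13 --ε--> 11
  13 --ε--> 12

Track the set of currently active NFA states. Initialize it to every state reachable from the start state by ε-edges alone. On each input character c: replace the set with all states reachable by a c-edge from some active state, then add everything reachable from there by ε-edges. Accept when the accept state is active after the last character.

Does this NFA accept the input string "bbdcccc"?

Answer: ACCEPT

Steps:
S₀ = ε-closure({0}) = {0}
'b' @ 1: {1,2}
'b' @ 2: {3,4,6,8}
'd' @ 3: {5,9,10,11,12}  (accept∈set)
'c' @ 4: {11,12,13}  (accept∈set)
'c' @ 5: {11,12,13}  (accept∈set)
'c' @ 6: {11,12,13}  (accept∈set)
'c' @ 7: {11,12,13}  (accept∈set)
end set {11,12,13} — state 11 in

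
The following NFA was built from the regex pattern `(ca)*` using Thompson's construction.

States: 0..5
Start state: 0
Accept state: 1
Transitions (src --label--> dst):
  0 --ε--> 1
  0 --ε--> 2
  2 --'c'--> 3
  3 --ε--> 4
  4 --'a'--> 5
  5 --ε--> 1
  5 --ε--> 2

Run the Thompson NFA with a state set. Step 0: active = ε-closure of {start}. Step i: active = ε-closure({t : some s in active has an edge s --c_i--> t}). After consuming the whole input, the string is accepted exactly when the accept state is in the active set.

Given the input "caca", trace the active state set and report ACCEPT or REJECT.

Answer: ACCEPT

Trace:
start: ε-closure({0}) = {0,1,2}
'c' @ 1: {3,4}
'a' @ 2: {1,2,5}  ✓accept
'c' @ 3: {3,4}
'a' @ 4: {1,2,5}  ✓accept
after full input: {1,2,5}  (accept=1 in)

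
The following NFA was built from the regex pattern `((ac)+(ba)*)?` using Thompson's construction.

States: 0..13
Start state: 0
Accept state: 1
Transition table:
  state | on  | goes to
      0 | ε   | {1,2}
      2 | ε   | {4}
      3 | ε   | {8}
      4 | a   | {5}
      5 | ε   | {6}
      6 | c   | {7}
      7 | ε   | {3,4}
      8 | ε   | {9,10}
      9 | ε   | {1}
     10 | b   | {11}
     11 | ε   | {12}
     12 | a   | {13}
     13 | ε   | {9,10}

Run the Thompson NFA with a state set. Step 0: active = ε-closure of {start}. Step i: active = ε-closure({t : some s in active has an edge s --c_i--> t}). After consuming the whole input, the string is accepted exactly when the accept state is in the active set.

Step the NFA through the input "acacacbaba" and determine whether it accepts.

Answer: ACCEPT

Trace:
S₀ = ε-closure({0}) = {0,1,2,4}
'a' @ 1: {5,6}
'c' @ 2: {1,3,4,7,8,9,10}  (accept∈set)
'a' @ 3: {5,6}
'c' @ 4: {1,3,4,7,8,9,10}  (accept∈set)
'a' @ 5: {5,6}
'c' @ 6: {1,3,4,7,8,9,10}  (accept∈set)
'b' @ 7: {11,12}
'a' @ 8: {1,9,10,13}  (accept∈set)
'b' @ 9: {11,12}
'a' @ 10: {1,9,10,13}  (accept∈set)
after full input: {1,9,10,13}  (accept=1 in)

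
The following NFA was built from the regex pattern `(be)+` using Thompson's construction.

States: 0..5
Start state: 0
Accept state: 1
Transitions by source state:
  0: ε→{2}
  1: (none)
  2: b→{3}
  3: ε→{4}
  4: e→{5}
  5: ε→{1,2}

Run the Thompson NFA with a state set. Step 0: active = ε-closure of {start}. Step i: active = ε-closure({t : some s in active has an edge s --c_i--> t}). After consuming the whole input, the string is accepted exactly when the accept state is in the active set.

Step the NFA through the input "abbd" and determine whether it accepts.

Answer: REJECT

Steps:
start: ε-closure({0}) = {0,2}
'a' @ 1: {}  — dead — no transitions
rest 'bbd' ignored (set empty)
end set {} — state 1 not in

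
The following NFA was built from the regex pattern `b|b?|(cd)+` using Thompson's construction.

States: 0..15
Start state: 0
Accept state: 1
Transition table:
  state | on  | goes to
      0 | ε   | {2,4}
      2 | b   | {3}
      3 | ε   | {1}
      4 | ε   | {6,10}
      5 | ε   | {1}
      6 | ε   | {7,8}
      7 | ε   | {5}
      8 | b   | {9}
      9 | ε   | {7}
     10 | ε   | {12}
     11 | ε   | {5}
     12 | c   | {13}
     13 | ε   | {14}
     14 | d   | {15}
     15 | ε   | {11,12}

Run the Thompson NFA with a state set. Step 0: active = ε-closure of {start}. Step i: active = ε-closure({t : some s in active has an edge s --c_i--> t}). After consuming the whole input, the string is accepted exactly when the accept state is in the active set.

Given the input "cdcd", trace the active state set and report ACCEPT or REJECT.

start: ε-closure({0}) = {0,1,2,4,5,6,7,8,10,12}
'c' @ 1: {13,14}
'd' @ 2: {1,5,11,12,15}  [accepting]
'c' @ 3: {13,14}
'd' @ 4: {1,5,11,12,15}  [accepting]
end set {1,5,11,12,15} — state 1 in

Answer: ACCEPT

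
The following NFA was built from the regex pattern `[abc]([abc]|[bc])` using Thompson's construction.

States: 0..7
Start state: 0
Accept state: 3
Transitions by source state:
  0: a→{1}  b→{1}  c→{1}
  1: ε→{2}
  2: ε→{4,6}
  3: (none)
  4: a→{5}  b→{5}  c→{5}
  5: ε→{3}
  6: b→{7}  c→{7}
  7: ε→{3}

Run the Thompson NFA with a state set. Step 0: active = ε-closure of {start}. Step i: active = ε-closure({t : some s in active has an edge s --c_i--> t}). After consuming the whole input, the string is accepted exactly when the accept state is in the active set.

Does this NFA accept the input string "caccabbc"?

Answer: REJECT

Derivation:
start: ε-closure({0}) = {0}
'c' @ 1: {1,2,4,6}
'a' @ 2: {3,5}  ✓accept
'c' @ 3: {}  — state set empty
rest 'cabbc' ignored (set empty)
final: {}; accept 3 not in set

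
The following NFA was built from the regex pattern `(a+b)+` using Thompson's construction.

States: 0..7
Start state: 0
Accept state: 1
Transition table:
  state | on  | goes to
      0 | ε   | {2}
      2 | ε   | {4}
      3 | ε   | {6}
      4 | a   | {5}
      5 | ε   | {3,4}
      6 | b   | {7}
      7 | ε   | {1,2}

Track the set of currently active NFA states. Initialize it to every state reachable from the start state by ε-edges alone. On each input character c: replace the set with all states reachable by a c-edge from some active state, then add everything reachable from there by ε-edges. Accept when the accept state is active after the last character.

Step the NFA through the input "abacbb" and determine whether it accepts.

Answer: REJECT

Steps:
S₀ = ε-closure({0}) = {0,2,4}
'a' @ 1: {3,4,5,6}
'b' @ 2: {1,2,4,7}  (accept∈set)
'a' @ 3: {3,4,5,6}
'c' @ 4: {}  — no active states
rest 'bb' ignored (set empty)
after full input: {}  (accept=1 not in)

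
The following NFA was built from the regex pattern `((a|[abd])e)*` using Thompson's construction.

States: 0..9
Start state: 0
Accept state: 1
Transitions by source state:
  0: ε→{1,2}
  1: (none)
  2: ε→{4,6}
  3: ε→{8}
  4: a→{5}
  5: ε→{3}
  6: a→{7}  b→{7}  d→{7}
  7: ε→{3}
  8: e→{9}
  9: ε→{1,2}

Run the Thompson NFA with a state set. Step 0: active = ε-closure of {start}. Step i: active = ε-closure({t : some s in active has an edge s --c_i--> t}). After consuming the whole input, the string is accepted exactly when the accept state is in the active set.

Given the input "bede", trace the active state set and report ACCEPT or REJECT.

Answer: ACCEPT

Derivation:
S₀ = ε-closure({0}) = {0,1,2,4,6}
'b' @ 1: {3,7,8}
'e' @ 2: {1,2,4,6,9}  [accepting]
'd' @ 3: {3,7,8}
'e' @ 4: {1,2,4,6,9}  [accepting]
end set {1,2,4,6,9} — state 1 in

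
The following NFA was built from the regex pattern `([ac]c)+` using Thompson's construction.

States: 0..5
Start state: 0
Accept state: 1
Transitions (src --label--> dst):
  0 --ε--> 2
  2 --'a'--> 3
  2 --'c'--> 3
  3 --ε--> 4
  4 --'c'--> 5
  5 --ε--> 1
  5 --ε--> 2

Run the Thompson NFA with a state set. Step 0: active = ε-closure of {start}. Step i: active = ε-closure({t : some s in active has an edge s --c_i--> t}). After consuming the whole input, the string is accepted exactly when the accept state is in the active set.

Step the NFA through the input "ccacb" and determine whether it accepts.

Answer: REJECT

Trace:
S₀ = ε-closure({0}) = {0,2}
'c' @ 1: {3,4}
'c' @ 2: {1,2,5}  ✓accept
'a' @ 3: {3,4}
'c' @ 4: {1,2,5}  ✓accept
'b' @ 5: {}  — no active states
final: {}; accept 1 not in set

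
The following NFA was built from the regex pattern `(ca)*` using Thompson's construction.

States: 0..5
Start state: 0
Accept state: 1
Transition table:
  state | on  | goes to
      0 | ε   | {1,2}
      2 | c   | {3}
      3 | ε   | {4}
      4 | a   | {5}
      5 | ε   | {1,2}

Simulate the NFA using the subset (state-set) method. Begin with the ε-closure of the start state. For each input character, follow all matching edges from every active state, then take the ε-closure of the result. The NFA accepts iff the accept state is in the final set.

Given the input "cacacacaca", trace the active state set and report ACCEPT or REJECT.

initial (ε-close {0}): {0,1,2}
'c' @ 1: {3,4}
'a' @ 2: {1,2,5}  (accept∈set)
'c' @ 3: {3,4}
'a' @ 4: {1,2,5}  (accept∈set)
'c' @ 5: {3,4}
'a' @ 6: {1,2,5}  (accept∈set)
'c' @ 7: {3,4}
'a' @ 8: {1,2,5}  (accept∈set)
'c' @ 9: {3,4}
'a' @ 10: {1,2,5}  (accept∈set)
final: {1,2,5}; accept 1 in set

Answer: ACCEPT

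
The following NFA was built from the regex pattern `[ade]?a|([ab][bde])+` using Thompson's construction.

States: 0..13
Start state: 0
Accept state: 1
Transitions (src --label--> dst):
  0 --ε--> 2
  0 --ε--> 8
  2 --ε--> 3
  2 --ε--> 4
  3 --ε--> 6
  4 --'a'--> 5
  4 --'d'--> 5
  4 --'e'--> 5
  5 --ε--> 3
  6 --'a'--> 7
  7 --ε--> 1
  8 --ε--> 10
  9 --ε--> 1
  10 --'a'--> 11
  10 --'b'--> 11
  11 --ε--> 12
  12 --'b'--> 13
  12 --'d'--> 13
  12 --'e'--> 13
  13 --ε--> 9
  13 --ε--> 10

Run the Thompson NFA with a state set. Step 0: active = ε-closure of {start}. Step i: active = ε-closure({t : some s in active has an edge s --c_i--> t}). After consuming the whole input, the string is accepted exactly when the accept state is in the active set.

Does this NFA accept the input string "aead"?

Answer: ACCEPT

Derivation:
start: ε-closure({0}) = {0,2,3,4,6,8,10}
'a' @ 1: {1,3,5,6,7,11,12}  (accept∈set)
'e' @ 2: {1,9,10,13}  (accept∈set)
'a' @ 3: {11,12}
'd' @ 4: {1,9,10,13}  (accept∈set)
after full input: {1,9,10,13}  (accept=1 in)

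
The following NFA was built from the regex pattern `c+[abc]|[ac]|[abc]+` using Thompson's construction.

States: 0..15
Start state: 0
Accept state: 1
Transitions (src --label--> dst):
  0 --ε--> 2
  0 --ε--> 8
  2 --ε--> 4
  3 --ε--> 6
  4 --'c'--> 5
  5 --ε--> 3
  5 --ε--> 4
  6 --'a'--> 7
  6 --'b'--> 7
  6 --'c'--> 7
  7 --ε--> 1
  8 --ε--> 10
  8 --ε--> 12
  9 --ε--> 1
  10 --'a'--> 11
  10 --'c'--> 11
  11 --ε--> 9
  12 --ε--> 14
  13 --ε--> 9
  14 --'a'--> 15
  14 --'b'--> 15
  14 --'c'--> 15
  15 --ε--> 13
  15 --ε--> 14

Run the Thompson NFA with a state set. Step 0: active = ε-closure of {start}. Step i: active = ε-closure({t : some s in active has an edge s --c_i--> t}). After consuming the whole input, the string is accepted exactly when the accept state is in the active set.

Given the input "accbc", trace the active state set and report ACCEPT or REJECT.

S₀ = ε-closure({0}) = {0,2,4,8,10,12,14}
'a' @ 1: {1,9,11,13,14,15}  [accepting]
'c' @ 2: {1,9,13,14,15}  [accepting]
'c' @ 3: {1,9,13,14,15}  [accepting]
'b' @ 4: {1,9,13,14,15}  [accepting]
'c' @ 5: {1,9,13,14,15}  [accepting]
end set {1,9,13,14,15} — state 1 in

Answer: ACCEPT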